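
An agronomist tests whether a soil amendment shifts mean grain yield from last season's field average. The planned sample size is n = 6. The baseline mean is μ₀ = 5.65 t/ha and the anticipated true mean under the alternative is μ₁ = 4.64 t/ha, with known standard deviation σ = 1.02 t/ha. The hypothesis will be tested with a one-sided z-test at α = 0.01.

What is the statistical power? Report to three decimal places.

Standardized effect: d = |μ₁ − μ₀| / σ = |4.64 − 5.65| / 1.02 = 0.9902
Noncentrality parameter: δ = d·√n = 0.9902 × √6 = 2.4255
Critical value for a one-sided test at α = 0.01: z_α = 2.326.
Power = Φ(δ − 2.326) = Φ(0.099) = 0.5395.

Power ≈ 0.539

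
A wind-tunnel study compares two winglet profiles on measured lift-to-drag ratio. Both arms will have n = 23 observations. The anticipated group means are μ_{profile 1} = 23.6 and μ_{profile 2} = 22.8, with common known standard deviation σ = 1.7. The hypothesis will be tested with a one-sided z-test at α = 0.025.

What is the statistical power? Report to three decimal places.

Power ≈ 0.358

Standardized effect: d = |μ_{profile 1} − μ_{profile 2}| / σ = |23.6 − 22.8| / 1.7 = 0.4706
Noncentrality parameter: δ = d·√(n/2) = 0.4706 × √(23/2) = 1.5958
Critical value for a one-sided test at α = 0.025: z_α = 1.960.
Power = Φ(δ − 1.960) = Φ(-0.364) = 0.3579.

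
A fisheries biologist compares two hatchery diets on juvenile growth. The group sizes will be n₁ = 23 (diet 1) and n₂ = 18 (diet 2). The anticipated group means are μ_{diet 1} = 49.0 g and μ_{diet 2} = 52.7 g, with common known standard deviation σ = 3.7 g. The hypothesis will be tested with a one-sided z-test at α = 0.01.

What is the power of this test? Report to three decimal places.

Power ≈ 0.803

Standardized effect: d = |μ_{diet 1} − μ_{diet 2}| / σ = |49.0 − 52.7| / 3.7 = 1.0000
Noncentrality parameter: δ = d / √(1/n₁ + 1/n₂) = 1.0000 / √(1/23 + 1/18) = 3.1777
One-sided α = 0.01 → critical value z_{0.01} = 2.326.
Power = Φ(δ − 2.326) = Φ(0.851) = 0.8027.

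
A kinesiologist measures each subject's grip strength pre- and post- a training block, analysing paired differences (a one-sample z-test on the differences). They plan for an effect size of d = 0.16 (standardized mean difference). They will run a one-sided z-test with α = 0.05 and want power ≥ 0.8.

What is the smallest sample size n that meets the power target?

n = 242

Set Φ(δ − 1.645) = 0.8; then δ − 1.645 = Φ⁻¹(0.8) = 0.842, giving δ = 2.486.
δ = d·√n ⇒ n = (δ/d)² = (2.486 / 0.16)² = 241.51.
Rounding up, n = 242.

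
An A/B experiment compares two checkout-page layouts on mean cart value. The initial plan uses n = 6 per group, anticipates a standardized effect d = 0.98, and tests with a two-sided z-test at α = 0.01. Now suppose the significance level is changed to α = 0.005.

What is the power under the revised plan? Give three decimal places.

δ = d·√(n/2) = 0.98 × √(6/2) = 1.6974 (unchanged). New critical value: z_{0.0025} = 2.807.
Revised power = Φ(δ − 2.807) + Φ(−δ − 2.807) = Φ(-1.110) + Φ(-4.504) = 0.1336 + 0.0000 = 0.1336.

Power ≈ 0.134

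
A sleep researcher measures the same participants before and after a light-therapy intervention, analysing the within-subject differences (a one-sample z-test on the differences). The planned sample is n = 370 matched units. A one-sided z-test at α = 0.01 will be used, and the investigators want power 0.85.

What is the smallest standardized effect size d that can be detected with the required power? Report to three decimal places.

Need Φ(δ − 2.326) = 0.85, so δ = 2.326 + 1.036 = 3.363.
δ = d·√n ⇒ d = δ/√n = 3.363/√370 = 0.1748.

d ≈ 0.175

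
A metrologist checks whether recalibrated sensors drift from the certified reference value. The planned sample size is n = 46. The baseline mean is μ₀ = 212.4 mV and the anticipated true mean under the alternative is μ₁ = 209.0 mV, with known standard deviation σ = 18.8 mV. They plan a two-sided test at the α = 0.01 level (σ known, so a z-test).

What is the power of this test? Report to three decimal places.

Power ≈ 0.089

Standardized effect: d = |μ₁ − μ₀| / σ = |209.0 − 212.4| / 18.8 = 0.1809
Noncentrality parameter: δ = d·√n = 0.1809 × √46 = 1.2266
Critical value for a two-sided test at α = 0.01: z_{α/2} = 2.576.
Power = Φ(δ − 2.576) + Φ(−δ − 2.576) = Φ(-1.349) + Φ(-3.802) = 0.0886 + 0.0001 = 0.0887.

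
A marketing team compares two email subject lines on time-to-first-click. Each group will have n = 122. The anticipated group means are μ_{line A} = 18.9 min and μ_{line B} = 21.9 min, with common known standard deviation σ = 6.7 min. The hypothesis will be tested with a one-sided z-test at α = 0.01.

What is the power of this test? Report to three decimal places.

Power ≈ 0.879

Standardized effect: d = |μ_{line A} − μ_{line B}| / σ = |18.9 − 21.9| / 6.7 = 0.4478
Noncentrality parameter: δ = d·√(n/2) = 0.4478 × √(122/2) = 3.4971
Critical value for a one-sided test at α = 0.01: z_α = 2.326.
Power = Φ(δ − 2.326) = Φ(1.171) = 0.8792.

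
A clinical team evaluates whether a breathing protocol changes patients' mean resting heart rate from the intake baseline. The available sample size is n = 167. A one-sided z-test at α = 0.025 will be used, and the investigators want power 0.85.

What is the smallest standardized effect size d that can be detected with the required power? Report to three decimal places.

d ≈ 0.232

Need Φ(δ − 1.960) = 0.85, so δ = 1.960 + 1.036 = 2.996.
δ = d·√n ⇒ d = δ/√n = 2.996/√167 = 0.2319.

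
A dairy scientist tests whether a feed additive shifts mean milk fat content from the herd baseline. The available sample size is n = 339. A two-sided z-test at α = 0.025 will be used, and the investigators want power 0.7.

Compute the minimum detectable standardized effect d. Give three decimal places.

Required noncentrality: δ = z_{0.0125} + z_{0.30} = 2.241 + 0.524 = 2.766.
(Lower-tail contribution to power is negligible for δ > 0.)
δ = d·√n ⇒ d = δ/√n = 2.766/√339 = 0.1502.

d ≈ 0.150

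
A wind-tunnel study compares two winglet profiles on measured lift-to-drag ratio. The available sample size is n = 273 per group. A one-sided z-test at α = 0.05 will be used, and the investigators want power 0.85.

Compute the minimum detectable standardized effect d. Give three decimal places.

d ≈ 0.229

Required noncentrality: δ = z_{0.05} + z_{0.15} = 1.645 + 1.036 = 2.681.
δ = d·√(n/2) ⇒ d = δ/√(n/2) = 2.681/√(273/2) = 0.2295.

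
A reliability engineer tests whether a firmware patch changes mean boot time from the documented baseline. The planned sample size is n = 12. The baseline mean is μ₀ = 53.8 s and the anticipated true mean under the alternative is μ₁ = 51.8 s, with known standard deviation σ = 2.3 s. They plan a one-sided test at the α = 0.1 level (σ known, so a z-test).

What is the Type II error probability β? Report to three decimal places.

β ≈ 0.042

Standardized effect: d = |μ₁ − μ₀| / σ = |51.8 − 53.8| / 2.3 = 0.8696
Noncentrality parameter: δ = d·√n = 0.8696 × √12 = 3.0123
Critical value for a one-sided test at α = 0.1: z_α = 1.282.
Power = P(Z > 1.282 − δ) = Φ(1.731) = 0.9582.
Type II error: β = 1 − power = 1 − 0.9582 = 0.0418.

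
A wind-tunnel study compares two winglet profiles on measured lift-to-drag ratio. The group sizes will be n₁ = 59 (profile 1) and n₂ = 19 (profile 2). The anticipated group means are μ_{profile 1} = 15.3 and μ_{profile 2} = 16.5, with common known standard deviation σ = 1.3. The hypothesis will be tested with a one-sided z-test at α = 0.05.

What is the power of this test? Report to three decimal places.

Power ≈ 0.968

Standardized effect: d = |μ_{profile 1} − μ_{profile 2}| / σ = |15.3 − 16.5| / 1.3 = 0.9231
Noncentrality parameter: δ = d / √(1/n₁ + 1/n₂) = 0.9231 / √(1/59 + 1/19) = 3.4994
One-sided α = 0.05 → critical value z_{0.05} = 1.645.
Power = P(Z > 1.645 − δ) = Φ(1.855) = 0.9682.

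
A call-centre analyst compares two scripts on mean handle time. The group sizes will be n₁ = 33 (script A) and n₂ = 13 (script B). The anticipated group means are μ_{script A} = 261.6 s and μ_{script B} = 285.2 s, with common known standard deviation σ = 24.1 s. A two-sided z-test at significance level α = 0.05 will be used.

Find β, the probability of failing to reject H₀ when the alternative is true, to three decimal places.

Standardized effect: d = |μ_{script A} − μ_{script B}| / σ = |261.6 − 285.2| / 24.1 = 0.9793
Noncentrality parameter: δ = d / √(1/n₁ + 1/n₂) = 0.9793 / √(1/33 + 1/13) = 2.9905
Two-sided α = 0.05 → critical value z_{0.025} = 1.960.
Power = Φ(δ − 1.960) + Φ(−δ − 1.960) = Φ(1.031) + Φ(-4.950) = 0.8486 + 0.0000 = 0.8486.
Type II error: β = 1 − power = 1 − 0.8486 = 0.1514.

β ≈ 0.151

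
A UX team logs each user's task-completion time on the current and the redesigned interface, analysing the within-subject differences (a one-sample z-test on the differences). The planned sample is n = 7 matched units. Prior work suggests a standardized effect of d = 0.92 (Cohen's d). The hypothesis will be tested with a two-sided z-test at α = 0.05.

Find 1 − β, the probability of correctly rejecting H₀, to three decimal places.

Noncentrality parameter: δ = d·√n = 0.92 × √7 = 2.4341
Critical value for a two-sided test at α = 0.05: z_{α/2} = 1.960.
Power = Φ(δ − 1.960) + Φ(−δ − 1.960) = Φ(0.474) + Φ(-4.394) = 0.6823 + 0.0000 = 0.6823.

Power ≈ 0.682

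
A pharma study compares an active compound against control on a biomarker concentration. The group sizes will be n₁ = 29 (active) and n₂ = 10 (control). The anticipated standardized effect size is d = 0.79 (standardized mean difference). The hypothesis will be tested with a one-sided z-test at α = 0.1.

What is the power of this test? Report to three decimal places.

Noncentrality parameter: δ = d / √(1/n₁ + 1/n₂) = 0.79 / √(1/29 + 1/10) = 2.1542
One-sided α = 0.1 → critical value z_{0.1} = 1.282.
Power = P(Z > 1.282 − δ) = Φ(0.873) = 0.8086.

Power ≈ 0.809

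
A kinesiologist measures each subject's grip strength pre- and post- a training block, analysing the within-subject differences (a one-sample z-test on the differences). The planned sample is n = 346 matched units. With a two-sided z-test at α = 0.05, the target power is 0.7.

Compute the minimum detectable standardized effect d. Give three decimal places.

Required noncentrality: δ = z_{0.025} + z_{0.30} = 1.960 + 0.524 = 2.484.
(Lower-tail contribution to power is negligible for δ > 0.)
δ = d·√n ⇒ d = δ/√n = 2.484/√346 = 0.1336.

d ≈ 0.134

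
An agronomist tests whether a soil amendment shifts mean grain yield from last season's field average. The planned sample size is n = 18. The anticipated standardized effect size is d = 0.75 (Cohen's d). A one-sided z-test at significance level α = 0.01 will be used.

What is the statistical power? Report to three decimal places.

Noncentrality parameter: δ = d·√n = 0.75 × √18 = 3.1820
One-sided α = 0.01 → critical value z_{0.01} = 2.326.
Power = Φ(δ − 2.326) = Φ(0.856) = 0.8039.

Power ≈ 0.804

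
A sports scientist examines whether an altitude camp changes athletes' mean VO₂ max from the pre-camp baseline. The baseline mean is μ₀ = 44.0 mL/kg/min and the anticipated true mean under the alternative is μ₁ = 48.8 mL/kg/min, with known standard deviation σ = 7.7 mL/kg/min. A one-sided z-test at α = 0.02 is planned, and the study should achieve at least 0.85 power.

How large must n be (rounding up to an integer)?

n = 25

Standardized effect: d = |μ₁ − μ₀| / σ = |48.8 − 44.0| / 7.7 = 0.6234
For power 0.85 need Φ(δ − z_{0.02}) = 0.85, so δ = z_{0.02} + z_{0.15} = 2.054 + 1.036 = 3.090.
δ = d·√n ⇒ n = (δ/d)² = (3.090 / 0.6234)² = 24.57.
Rounding up, n = 25.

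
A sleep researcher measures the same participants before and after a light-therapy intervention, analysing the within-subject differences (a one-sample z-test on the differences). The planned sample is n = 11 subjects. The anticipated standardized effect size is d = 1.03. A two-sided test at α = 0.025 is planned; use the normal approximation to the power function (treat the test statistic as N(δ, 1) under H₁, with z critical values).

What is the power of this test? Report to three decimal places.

Noncentrality parameter: λ = d·√n = 1.03 × √11 = 3.4161
Critical value for a two-sided test at α = 0.025: z_{α/2} = 2.241.
Power = Φ(λ − 2.241) + Φ(−λ − 2.241) = Φ(1.175) + Φ(-5.658) = 0.8799 + 0.0000 = 0.8799.

Power ≈ 0.880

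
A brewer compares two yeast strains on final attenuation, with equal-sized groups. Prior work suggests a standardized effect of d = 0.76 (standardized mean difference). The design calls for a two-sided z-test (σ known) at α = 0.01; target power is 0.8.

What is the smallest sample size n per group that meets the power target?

n = 41 per group

For power 0.8 need Φ(δ − z_{0.005}) = 0.8, so δ = z_{0.005} + z_{0.20} = 2.576 + 0.842 = 3.417.
(Ignoring the negligible lower-tail rejection probability gives the usual closed-form inversion.)
δ = d·√(n/2) ⇒ n = 2(δ/d)² = 2 × (3.417 / 0.76)² = 40.44.
Round up to the next whole unit.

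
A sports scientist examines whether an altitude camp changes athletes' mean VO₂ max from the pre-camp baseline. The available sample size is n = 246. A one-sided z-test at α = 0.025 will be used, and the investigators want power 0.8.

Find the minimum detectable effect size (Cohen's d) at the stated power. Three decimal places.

d ≈ 0.179

Need Φ(δ − 1.960) = 0.8, so δ = 1.960 + 0.842 = 2.802.
δ = d·√n ⇒ d = δ/√n = 2.802/√246 = 0.1786.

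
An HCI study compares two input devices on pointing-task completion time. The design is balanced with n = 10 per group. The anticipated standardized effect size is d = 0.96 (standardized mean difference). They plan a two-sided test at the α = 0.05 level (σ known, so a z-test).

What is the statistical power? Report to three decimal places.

Power ≈ 0.574

Noncentrality parameter: δ = d·√(n/2) = 0.96 × √(10/2) = 2.1466
Critical value for a two-sided test at α = 0.05: z_{α/2} = 1.960.
Power = Φ(δ − 1.960) + Φ(−δ − 1.960) = Φ(0.187) + Φ(-4.107) = 0.5740 + 0.0000 = 0.5741.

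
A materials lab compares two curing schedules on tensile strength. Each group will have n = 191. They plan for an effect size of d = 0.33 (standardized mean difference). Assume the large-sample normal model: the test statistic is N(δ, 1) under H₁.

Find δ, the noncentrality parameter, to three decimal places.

The noncentrality parameter scales effect size by the design's sample-size factor: δ = d·√(n/2) = 0.33 × √(191/2) = 3.2249

δ ≈ 3.225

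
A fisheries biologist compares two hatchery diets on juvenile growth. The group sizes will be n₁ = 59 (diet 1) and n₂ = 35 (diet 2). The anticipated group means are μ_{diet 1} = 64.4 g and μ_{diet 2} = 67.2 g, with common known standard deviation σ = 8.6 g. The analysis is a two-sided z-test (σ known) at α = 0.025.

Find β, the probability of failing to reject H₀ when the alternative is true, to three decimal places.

Standardized effect: d = |μ_{diet 1} − μ_{diet 2}| / σ = |64.4 − 67.2| / 8.6 = 0.3256
Noncentrality parameter: δ = d / √(1/n₁ + 1/n₂) = 0.3256 / √(1/59 + 1/35) = 1.5260
Two-sided α = 0.025 → critical value z_{0.0125} = 2.241.
Power = Φ(δ − 2.241) + Φ(−δ − 2.241) = Φ(-0.715) + Φ(-3.767) = 0.2372 + 0.0001 = 0.2373.
Type II error: β = 1 − power = 1 − 0.2373 = 0.7627.

β ≈ 0.763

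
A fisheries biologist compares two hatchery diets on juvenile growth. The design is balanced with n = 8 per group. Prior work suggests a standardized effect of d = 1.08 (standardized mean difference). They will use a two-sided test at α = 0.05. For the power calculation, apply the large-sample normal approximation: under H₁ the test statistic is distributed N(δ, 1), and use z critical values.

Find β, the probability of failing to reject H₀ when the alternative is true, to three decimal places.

Noncentrality parameter: δ = d·√(n/2) = 1.08 × √(8/2) = 2.1600
Critical value for a two-sided test at α = 0.05: z_{α/2} = 1.960.
Power = Φ(δ − 1.960) + Φ(−δ − 1.960) = Φ(0.200) + Φ(-4.120) = 0.5793 + 0.0000 = 0.5793.
Type II error: β = 1 − power = 1 − 0.5793 = 0.4207.

β ≈ 0.421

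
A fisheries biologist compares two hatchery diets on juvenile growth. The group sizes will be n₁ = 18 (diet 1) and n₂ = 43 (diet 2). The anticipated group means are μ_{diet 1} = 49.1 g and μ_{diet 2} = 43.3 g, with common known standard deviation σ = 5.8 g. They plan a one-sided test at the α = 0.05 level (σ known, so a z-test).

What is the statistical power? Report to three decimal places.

Standardized effect: d = |μ_{diet 1} − μ_{diet 2}| / σ = |49.1 − 43.3| / 5.8 = 1.0000
Noncentrality parameter: δ = d / √(1/n₁ + 1/n₂) = 1.0000 / √(1/18 + 1/43) = 3.5621
One-sided α = 0.05 → critical value z_{0.05} = 1.645.
Power = Φ(δ − 1.645) = Φ(1.917) = 0.9724.

Power ≈ 0.972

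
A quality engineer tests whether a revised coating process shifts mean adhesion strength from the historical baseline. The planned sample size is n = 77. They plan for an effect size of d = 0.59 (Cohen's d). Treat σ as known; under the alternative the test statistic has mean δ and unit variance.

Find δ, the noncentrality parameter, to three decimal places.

δ ≈ 5.177

δ = d·√n = 0.59 × √77 = 5.1772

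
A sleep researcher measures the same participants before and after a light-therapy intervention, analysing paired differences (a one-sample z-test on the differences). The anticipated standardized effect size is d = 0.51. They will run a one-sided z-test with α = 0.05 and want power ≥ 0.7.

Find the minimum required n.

n = 19

Set Φ(δ − 1.645) = 0.7; then δ − 1.645 = Φ⁻¹(0.7) = 0.524, giving δ = 2.169.
δ = d·√n ⇒ n = (δ/d)² = (2.169 / 0.51)² = 18.09.
Rounding up, n = 19.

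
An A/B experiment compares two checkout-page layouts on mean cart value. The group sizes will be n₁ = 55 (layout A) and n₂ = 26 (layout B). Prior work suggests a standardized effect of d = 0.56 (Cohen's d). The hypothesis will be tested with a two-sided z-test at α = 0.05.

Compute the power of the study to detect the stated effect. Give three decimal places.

Power ≈ 0.653

Noncentrality parameter: δ = d / √(1/n₁ + 1/n₂) = 0.56 / √(1/55 + 1/26) = 2.3530
Critical value for a two-sided test at α = 0.05: z_{α/2} = 1.960.
Power = Φ(δ − 1.960) + Φ(−δ − 1.960) = Φ(0.393) + Φ(-4.313) = 0.6528 + 0.0000 = 0.6528.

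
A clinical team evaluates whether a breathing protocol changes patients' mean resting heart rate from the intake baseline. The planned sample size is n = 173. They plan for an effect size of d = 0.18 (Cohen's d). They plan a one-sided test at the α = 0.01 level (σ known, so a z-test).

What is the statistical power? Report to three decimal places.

Noncentrality parameter: δ = d·√n = 0.18 × √173 = 2.3675
One-sided α = 0.01 → critical value z_{0.01} = 2.326.
Power = P(Z > 2.326 − δ) = Φ(0.041) = 0.5164.

Power ≈ 0.516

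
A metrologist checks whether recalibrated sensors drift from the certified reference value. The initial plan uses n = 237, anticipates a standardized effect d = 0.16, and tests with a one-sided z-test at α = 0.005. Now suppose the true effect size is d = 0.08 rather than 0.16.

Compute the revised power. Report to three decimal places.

Power ≈ 0.089

With d = 0.08: δ = d·√n = 0.08 × √237 = 1.2316. Critical value z_{0.005} = 2.576.
Revised power = P(Z > 2.576 − δ) = Φ(-1.344) = 0.0894.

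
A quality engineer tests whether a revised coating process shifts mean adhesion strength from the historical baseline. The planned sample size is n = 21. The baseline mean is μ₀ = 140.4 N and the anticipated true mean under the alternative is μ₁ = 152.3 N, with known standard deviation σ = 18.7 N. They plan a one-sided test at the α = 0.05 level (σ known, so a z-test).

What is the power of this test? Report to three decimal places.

Power ≈ 0.898

Standardized effect: d = |μ₁ − μ₀| / σ = |152.3 − 140.4| / 18.7 = 0.6364
Noncentrality parameter: δ = d·√n = 0.6364 × √21 = 2.9162
Critical value for a one-sided test at α = 0.05: z_α = 1.645.
Power = Φ(δ − 1.645) = Φ(1.271) = 0.8982.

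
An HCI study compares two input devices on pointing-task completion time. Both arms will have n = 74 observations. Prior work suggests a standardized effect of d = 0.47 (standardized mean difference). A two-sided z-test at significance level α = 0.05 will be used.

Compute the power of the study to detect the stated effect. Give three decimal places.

Power ≈ 0.816

Noncentrality parameter: δ = d·√(n/2) = 0.47 × √(74/2) = 2.8589
Critical value for a two-sided test at α = 0.05: z_{α/2} = 1.960.
Power = Φ(δ − 1.960) + Φ(−δ − 1.960) = Φ(0.899) + Φ(-4.819) = 0.8157 + 0.0000 = 0.8157.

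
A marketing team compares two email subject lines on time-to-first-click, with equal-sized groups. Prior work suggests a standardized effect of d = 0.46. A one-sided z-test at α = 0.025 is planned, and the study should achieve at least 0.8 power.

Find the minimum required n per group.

For power 0.8 need Φ(δ − z_{0.025}) = 0.8, so δ = z_{0.025} + z_{0.20} = 1.960 + 0.842 = 2.802.
δ = d·√(n/2) ⇒ n = 2(δ/d)² = 2 × (2.802 / 0.46)² = 74.19.
Rounding up, n = 75 per group.

n = 75 per group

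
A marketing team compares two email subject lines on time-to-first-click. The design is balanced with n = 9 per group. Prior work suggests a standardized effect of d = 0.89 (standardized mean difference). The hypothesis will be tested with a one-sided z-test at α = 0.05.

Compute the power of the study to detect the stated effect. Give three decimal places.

Noncentrality parameter: δ = d·√(n/2) = 0.89 × √(9/2) = 1.8880
One-sided α = 0.05 → critical value z_{0.05} = 1.645.
Power = Φ(δ − 1.645) = Φ(0.243) = 0.5960.

Power ≈ 0.596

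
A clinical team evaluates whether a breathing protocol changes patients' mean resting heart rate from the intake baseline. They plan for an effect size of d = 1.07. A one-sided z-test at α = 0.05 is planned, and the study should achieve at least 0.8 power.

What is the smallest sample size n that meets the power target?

n = 6

For power 0.8 need Φ(δ − z_{0.05}) = 0.8, so δ = z_{0.05} + z_{0.20} = 1.645 + 0.842 = 2.486.
δ = d·√n ⇒ n = (δ/d)² = (2.486 / 1.07)² = 5.40.
Round up to the next whole unit.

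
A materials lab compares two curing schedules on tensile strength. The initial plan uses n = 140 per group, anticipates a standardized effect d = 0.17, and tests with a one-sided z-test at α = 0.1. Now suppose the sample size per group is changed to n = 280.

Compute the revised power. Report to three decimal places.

Power ≈ 0.767

With n = 280 per group: δ = d·√(n/2) = 0.17 × √(280/2) = 2.0115. Critical value z_{0.1} = 1.282.
Revised power = P(Z > 1.282 − δ) = Φ(0.730) = 0.7673.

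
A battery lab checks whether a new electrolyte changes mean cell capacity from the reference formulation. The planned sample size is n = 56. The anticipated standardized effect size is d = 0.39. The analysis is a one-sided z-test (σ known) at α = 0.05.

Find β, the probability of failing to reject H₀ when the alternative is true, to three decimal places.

Noncentrality parameter: δ = d·√n = 0.39 × √56 = 2.9185
Critical value for a one-sided test at α = 0.05: z_α = 1.645.
Power = Φ(δ − 1.645) = Φ(1.274) = 0.8986.
Type II error: β = 1 − power = 1 − 0.8986 = 0.1014.

β ≈ 0.101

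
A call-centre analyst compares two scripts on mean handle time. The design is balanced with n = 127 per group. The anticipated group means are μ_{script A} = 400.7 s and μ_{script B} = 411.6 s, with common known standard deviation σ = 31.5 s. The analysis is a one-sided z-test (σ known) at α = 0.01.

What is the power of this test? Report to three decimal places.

Power ≈ 0.667

Standardized effect: d = |μ_{script A} − μ_{script B}| / σ = |400.7 − 411.6| / 31.5 = 0.3460
Noncentrality parameter: δ = d·√(n/2) = 0.3460 × √(127/2) = 2.7574
Critical value for a one-sided test at α = 0.01: z_α = 2.326.
Power = Φ(δ − 2.326) = Φ(0.431) = 0.6668.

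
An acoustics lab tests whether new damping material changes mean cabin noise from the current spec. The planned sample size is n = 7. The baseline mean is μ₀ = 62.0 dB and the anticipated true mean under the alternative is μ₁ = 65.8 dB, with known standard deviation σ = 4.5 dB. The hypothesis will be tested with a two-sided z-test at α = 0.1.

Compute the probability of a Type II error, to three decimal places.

β ≈ 0.278

Standardized effect: d = |μ₁ − μ₀| / σ = |65.8 − 62.0| / 4.5 = 0.8444
Noncentrality parameter: δ = d·√n = 0.8444 × √7 = 2.2342
Two-sided α = 0.1 → critical value z_{0.05} = 1.645.
Power = Φ(δ − 1.645) + Φ(−δ − 1.645) = Φ(0.589) + Φ(-3.879) = 0.7222 + 0.0001 = 0.7222.
Type II error: β = 1 − power = 1 − 0.7222 = 0.2778.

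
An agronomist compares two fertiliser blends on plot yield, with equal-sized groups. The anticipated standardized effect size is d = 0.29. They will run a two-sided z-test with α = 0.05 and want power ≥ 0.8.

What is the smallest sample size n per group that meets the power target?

n = 187 per group

For power 0.8 need Φ(δ − z_{0.025}) = 0.8, so δ = z_{0.025} + z_{0.20} = 1.960 + 0.842 = 2.802.
(Ignoring the negligible lower-tail rejection probability gives the usual closed-form inversion.)
δ = d·√(n/2) ⇒ n = 2(δ/d)² = 2 × (2.802 / 0.29)² = 186.66.
Rounding up, n = 187 per group.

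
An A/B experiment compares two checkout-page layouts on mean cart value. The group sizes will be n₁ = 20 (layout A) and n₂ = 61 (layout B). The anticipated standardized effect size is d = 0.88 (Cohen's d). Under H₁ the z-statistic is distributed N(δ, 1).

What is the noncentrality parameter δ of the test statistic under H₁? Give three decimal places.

The noncentrality parameter scales effect size by the design's sample-size factor: δ = d / √(1/n₁ + 1/n₂) = 0.88 / √(1/20 + 1/61) = 3.4152

δ ≈ 3.415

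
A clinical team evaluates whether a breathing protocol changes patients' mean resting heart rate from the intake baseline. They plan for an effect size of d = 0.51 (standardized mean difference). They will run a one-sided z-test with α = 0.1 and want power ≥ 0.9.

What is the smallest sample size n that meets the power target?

Set Φ(δ − 1.282) = 0.9; then δ − 1.282 = Φ⁻¹(0.9) = 1.282, giving δ = 2.563.
δ = d·√n ⇒ n = (δ/d)² = (2.563 / 0.51)² = 25.26.
Rounding up, n = 26.

n = 26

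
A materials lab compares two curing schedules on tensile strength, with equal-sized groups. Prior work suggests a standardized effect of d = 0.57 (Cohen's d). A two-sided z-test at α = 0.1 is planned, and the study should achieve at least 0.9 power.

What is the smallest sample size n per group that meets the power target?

n = 53 per group

Set Φ(δ − 1.645) = 0.9; then δ − 1.645 = Φ⁻¹(0.9) = 1.282, giving δ = 2.926.
(Ignoring the negligible lower-tail rejection probability gives the usual closed-form inversion.)
δ = d·√(n/2) ⇒ n = 2(δ/d)² = 2 × (2.926 / 0.57)² = 52.72.
Round up to the next whole unit.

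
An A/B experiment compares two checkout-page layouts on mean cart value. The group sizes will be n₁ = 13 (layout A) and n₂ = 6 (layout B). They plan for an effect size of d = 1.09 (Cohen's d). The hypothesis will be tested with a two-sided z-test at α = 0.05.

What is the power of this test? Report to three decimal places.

Power ≈ 0.598

Noncentrality parameter: δ = d / √(1/n₁ + 1/n₂) = 1.09 / √(1/13 + 1/6) = 2.2085
Two-sided α = 0.05 → critical value z_{0.025} = 1.960.
Power = Φ(δ − 1.960) + Φ(−δ − 1.960) = Φ(0.249) + Φ(-4.168) = 0.5981 + 0.0000 = 0.5982.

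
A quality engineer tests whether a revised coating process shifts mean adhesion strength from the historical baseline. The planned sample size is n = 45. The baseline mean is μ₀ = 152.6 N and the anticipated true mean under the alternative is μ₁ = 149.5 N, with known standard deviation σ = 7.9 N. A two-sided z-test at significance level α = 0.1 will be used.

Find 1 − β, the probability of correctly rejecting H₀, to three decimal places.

Standardized effect: d = |μ₁ − μ₀| / σ = |149.5 − 152.6| / 7.9 = 0.3924
Noncentrality parameter: δ = d·√n = 0.3924 × √45 = 2.6323
Critical value for a two-sided test at α = 0.1: z_{α/2} = 1.645.
Power = Φ(δ − 1.645) + Φ(−δ − 1.645) = Φ(0.987) + Φ(-4.277) = 0.8383 + 0.0000 = 0.8383.

Power ≈ 0.838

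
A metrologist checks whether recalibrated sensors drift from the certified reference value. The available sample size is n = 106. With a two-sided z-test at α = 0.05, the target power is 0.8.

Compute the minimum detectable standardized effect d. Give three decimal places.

d ≈ 0.272

Required noncentrality: δ = z_{0.025} + z_{0.20} = 1.960 + 0.842 = 2.802.
(Lower-tail contribution to power is negligible for δ > 0.)
δ = d·√n ⇒ d = δ/√n = 2.802/√106 = 0.2721.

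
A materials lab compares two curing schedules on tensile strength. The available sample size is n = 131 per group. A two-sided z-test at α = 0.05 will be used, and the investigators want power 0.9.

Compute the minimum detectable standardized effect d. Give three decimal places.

d ≈ 0.401

Required noncentrality: δ = z_{0.025} + z_{0.10} = 1.960 + 1.282 = 3.242.
(The second rejection-region term Φ(−δ − z_{α/2}) is negligible and dropped.)
δ = d·√(n/2) ⇒ d = δ/√(n/2) = 3.242/√(131/2) = 0.4005.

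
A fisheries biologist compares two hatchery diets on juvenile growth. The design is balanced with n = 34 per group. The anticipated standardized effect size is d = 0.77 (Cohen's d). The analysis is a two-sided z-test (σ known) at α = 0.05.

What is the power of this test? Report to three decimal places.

Power ≈ 0.888

Noncentrality parameter: δ = d·√(n/2) = 0.77 × √(34/2) = 3.1748
Critical value for a two-sided test at α = 0.05: z_{α/2} = 1.960.
Power = Φ(δ − 1.960) + Φ(−δ − 1.960) = Φ(1.215) + Φ(-5.135) = 0.8878 + 0.0000 = 0.8878.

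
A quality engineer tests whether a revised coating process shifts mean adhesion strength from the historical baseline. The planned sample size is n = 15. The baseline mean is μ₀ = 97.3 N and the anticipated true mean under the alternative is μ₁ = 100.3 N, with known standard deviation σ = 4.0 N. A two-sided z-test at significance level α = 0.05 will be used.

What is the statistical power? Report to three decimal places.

Power ≈ 0.828

Standardized effect: d = |μ₁ − μ₀| / σ = |100.3 − 97.3| / 4.0 = 0.7500
Noncentrality parameter: δ = d·√n = 0.7500 × √15 = 2.9047
Two-sided α = 0.05 → critical value z_{0.025} = 1.960.
Power = Φ(δ − 1.960) + Φ(−δ − 1.960) = Φ(0.945) + Φ(-4.865) = 0.8276 + 0.0000 = 0.8276.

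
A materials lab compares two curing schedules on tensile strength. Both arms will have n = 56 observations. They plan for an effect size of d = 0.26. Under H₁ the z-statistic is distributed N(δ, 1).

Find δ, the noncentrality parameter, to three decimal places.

δ = d·√(n/2) = 0.26 × √(56/2) = 1.3758

δ ≈ 1.376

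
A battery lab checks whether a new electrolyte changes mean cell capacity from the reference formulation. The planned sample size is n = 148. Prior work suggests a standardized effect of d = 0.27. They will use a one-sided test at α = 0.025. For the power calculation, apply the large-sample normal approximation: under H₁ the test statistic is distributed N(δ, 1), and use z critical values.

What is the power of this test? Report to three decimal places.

Power ≈ 0.907

Noncentrality parameter: δ = d·√n = 0.27 × √148 = 3.2847
Critical value for a one-sided test at α = 0.025: z_α = 1.960.
Power = P(Z > 1.960 − δ) = Φ(1.325) = 0.9074.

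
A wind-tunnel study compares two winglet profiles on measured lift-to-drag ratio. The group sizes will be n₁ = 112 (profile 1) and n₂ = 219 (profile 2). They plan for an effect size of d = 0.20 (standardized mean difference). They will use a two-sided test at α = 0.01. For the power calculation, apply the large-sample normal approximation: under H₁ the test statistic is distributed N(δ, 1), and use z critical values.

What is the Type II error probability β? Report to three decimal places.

β ≈ 0.803

Noncentrality parameter: δ = d / √(1/n₁ + 1/n₂) = 0.20 / √(1/112 + 1/219) = 1.7217
Two-sided α = 0.01 → critical value z_{0.005} = 2.576.
Power = Φ(δ − 2.576) + Φ(−δ − 2.576) = Φ(-0.854) + Φ(-4.297) = 0.1965 + 0.0000 = 0.1965.
Type II error: β = 1 − power = 1 − 0.1965 = 0.8035.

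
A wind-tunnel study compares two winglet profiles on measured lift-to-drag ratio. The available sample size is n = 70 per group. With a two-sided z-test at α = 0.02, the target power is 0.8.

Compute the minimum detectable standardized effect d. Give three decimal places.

Need Φ(δ − 2.326) = 0.8, so δ = 2.326 + 0.842 = 3.168.
(The second rejection-region term Φ(−δ − z_{α/2}) is negligible and dropped.)
δ = d·√(n/2) ⇒ d = δ/√(n/2) = 3.168/√(70/2) = 0.5355.

d ≈ 0.535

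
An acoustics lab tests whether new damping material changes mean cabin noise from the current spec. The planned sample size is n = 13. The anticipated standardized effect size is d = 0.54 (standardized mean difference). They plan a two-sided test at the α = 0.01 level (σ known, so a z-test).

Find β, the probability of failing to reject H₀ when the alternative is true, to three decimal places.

Noncentrality parameter: δ = d·√n = 0.54 × √13 = 1.9470
Two-sided α = 0.01 → critical value z_{0.005} = 2.576.
Power = Φ(δ − 2.576) + Φ(−δ − 2.576) = Φ(-0.629) + Φ(-4.523) = 0.2647 + 0.0000 = 0.2647.
Type II error: β = 1 − power = 1 − 0.2647 = 0.7353.

β ≈ 0.735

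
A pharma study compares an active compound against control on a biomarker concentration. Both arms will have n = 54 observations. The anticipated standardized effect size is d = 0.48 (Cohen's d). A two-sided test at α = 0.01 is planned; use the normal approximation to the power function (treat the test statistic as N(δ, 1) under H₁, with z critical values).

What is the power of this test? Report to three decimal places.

Noncentrality parameter: δ = d·√(n/2) = 0.48 × √(54/2) = 2.4942
Two-sided α = 0.01 → critical value z_{0.005} = 2.576.
Power = Φ(δ − 2.576) + Φ(−δ − 2.576) = Φ(-0.082) + Φ(-5.070) = 0.4675 + 0.0000 = 0.4675.

Power ≈ 0.467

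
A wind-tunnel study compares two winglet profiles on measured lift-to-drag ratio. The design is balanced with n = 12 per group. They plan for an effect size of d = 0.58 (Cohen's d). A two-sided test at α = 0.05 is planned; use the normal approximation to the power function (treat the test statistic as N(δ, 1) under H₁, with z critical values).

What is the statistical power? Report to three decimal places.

Power ≈ 0.295

Noncentrality parameter: δ = d·√(n/2) = 0.58 × √(12/2) = 1.4207
Critical value for a two-sided test at α = 0.05: z_{α/2} = 1.960.
Power = Φ(δ − 1.960) + Φ(−δ − 1.960) = Φ(-0.539) + Φ(-3.381) = 0.2949 + 0.0004 = 0.2952.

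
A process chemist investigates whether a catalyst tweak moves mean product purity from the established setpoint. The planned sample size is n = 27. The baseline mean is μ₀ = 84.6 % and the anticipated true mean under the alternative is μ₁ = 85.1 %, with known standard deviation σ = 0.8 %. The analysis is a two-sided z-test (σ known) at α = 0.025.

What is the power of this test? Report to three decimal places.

Standardized effect: d = |μ₁ − μ₀| / σ = |85.1 − 84.6| / 0.8 = 0.6250
Noncentrality parameter: δ = d·√n = 0.6250 × √27 = 3.2476
Critical value for a two-sided test at α = 0.025: z_{α/2} = 2.241.
Power = Φ(δ − 2.241) + Φ(−δ − 2.241) = Φ(1.006) + Φ(-5.489) = 0.8428 + 0.0000 = 0.8428.

Power ≈ 0.843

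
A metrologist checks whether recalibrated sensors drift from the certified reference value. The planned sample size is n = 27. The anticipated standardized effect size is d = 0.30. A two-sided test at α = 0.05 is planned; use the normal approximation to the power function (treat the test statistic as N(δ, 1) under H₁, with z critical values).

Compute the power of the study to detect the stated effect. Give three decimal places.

Power ≈ 0.344

Noncentrality parameter: δ = d·√n = 0.30 × √27 = 1.5588
Critical value for a two-sided test at α = 0.05: z_{α/2} = 1.960.
Power = Φ(δ − 1.960) + Φ(−δ − 1.960) = Φ(-0.401) + Φ(-3.519) = 0.3442 + 0.0002 = 0.3444.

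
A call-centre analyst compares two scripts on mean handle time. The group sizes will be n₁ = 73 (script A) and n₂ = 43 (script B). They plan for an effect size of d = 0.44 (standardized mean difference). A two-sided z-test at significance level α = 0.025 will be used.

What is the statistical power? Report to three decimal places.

Power ≈ 0.519

Noncentrality parameter: δ = d / √(1/n₁ + 1/n₂) = 0.44 / √(1/73 + 1/43) = 2.2889
Critical value for a two-sided test at α = 0.025: z_{α/2} = 2.241.
Power = Φ(δ − 2.241) + Φ(−δ − 2.241) = Φ(0.047) + Φ(-4.530) = 0.5189 + 0.0000 = 0.5189.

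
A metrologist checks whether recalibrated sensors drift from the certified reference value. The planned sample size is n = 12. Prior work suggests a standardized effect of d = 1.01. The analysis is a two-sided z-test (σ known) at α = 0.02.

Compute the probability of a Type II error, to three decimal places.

Noncentrality parameter: δ = d·√n = 1.01 × √12 = 3.4987
Two-sided α = 0.02 → critical value z_{0.01} = 2.326.
Power = Φ(δ − 2.326) + Φ(−δ − 2.326) = Φ(1.172) + Φ(-5.825) = 0.8795 + 0.0000 = 0.8795.
Type II error: β = 1 − power = 1 − 0.8795 = 0.1205.

β ≈ 0.121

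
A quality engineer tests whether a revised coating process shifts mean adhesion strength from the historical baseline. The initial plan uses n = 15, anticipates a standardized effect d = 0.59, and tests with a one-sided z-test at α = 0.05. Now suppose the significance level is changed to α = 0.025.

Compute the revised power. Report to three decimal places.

δ = d·√n = 0.59 × √15 = 2.2851 (unchanged). New critical value: z_{0.025} = 1.960.
Revised power = P(Z > 1.960 − δ) = Φ(0.325) = 0.6274.

Power ≈ 0.627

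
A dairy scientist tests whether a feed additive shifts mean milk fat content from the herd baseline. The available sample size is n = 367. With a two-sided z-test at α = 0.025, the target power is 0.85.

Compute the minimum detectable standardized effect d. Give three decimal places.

Need Φ(δ − 2.241) = 0.85, so δ = 2.241 + 1.036 = 3.278.
(The second rejection-region term Φ(−δ − z_{α/2}) is negligible and dropped.)
δ = d·√n ⇒ d = δ/√n = 3.278/√367 = 0.1711.

d ≈ 0.171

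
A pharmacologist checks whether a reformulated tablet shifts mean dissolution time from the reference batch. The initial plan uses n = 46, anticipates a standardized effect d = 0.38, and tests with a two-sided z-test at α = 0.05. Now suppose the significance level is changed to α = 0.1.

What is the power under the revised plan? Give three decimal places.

Power ≈ 0.824

δ = d·√n = 0.38 × √46 = 2.5773 (unchanged). New critical value: z_{0.05} = 1.645.
Revised power = Φ(δ − 1.645) + Φ(−δ − 1.645) = Φ(0.932) + Φ(-4.222) = 0.8244 + 0.0000 = 0.8245.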